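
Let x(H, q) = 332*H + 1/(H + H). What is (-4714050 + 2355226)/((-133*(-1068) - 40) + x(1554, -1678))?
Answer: -7331224992/2044852657 ≈ -3.5852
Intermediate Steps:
x(H, q) = 1/(2*H) + 332*H (x(H, q) = 332*H + 1/(2*H) = 1/(2*H) + 332*H)
(-4714050 + 2355226)/((-133*(-1068) - 40) + x(1554, -1678)) = (-4714050 + 2355226)/((-133*(-1068) - 40) + ((½)/1554 + 332*1554)) = -2358824/((142044 - 40) + ((½)*(1/1554) + 515928)) = -2358824/(142004 + (1/3108 + 515928)) = -2358824/(142004 + 1603504225/3108) = -2358824/2044852657/3108 = -2358824*3108/2044852657 = -7331224992/2044852657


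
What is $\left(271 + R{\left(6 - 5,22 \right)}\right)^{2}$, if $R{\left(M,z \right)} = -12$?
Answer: $67081$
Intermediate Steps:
$\left(271 + R{\left(6 - 5,22 \right)}\right)^{2} = \left(271 - 12\right)^{2} = 259^{2} = 67081$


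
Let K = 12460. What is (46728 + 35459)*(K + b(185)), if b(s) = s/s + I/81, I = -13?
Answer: 82953640336/81 ≈ 1.0241e+9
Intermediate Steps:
b(s) = 68/81 (b(s) = s/s - 13/81 = 1 - 13*1/81 = 1 - 13/81 = 68/81)
(46728 + 35459)*(K + b(185)) = (46728 + 35459)*(12460 + 68/81) = 82187*(1009328/81) = 82953640336/81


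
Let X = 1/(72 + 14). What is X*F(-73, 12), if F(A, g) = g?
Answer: 6/43 ≈ 0.13953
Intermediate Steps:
X = 1/86 ≈ 0.011628
X*F(-73, 12) = (1/86)*12 = 6/43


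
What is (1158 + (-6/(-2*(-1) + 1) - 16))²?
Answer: 1299600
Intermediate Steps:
(1158 + (-6/(-2*(-1) + 1) - 16))² = (1158 + (-6/(2 + 1) - 16))² = (1158 + (-6/3 - 16))² = (1158 + (-6*⅓ - 16))² = (1158 + (-2 - 16))² = (1158 - 18)² = 1140² = 1299600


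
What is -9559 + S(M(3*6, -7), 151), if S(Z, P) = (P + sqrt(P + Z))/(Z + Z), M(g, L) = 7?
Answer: -133675/14 + sqrt(158)/14 ≈ -9547.3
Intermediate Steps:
S(Z, P) = (P + sqrt(P + Z))/(2*Z) (S(Z, P) = (P + sqrt(P + Z))/((2*Z)) = (P + sqrt(P + Z))*(1/(2*Z)) = (P + sqrt(P + Z))/(2*Z))
-9559 + S(M(3*6, -7), 151) = -9559 + (1/2)*(151 + sqrt(151 + 7))/7 = -9559 + (1/2)*(1/7)*(151 + sqrt(158)) = -9559 + (151/14 + sqrt(158)/14) = -133675/14 + sqrt(158)/14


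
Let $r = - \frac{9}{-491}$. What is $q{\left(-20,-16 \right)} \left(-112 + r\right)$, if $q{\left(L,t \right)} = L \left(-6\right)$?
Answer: $- \frac{6597960}{491} \approx -13438.0$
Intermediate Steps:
$r = \frac{9}{491}$ ($r = \left(-9\right) \left(- \frac{1}{491}\right) = \frac{9}{491} \approx 0.01833$)
$q{\left(L,t \right)} = - 6 L$
$q{\left(-20,-16 \right)} \left(-112 + r\right) = \left(-6\right) \left(-20\right) \left(-112 + \frac{9}{491}\right) = 120 \left(- \frac{54983}{491}\right) = - \frac{6597960}{491}$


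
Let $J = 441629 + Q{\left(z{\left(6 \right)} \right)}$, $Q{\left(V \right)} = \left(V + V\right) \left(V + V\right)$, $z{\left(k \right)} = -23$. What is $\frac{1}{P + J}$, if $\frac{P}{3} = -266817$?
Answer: $- \frac{1}{356706} \approx -2.8034 \cdot 10^{-6}$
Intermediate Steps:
$P = -800451$ ($P = 3 \left(-266817\right) = -800451$)
$Q{\left(V \right)} = 4 V^{2}$ ($Q{\left(V \right)} = 2 V 2 V = 4 V^{2}$)
$J = 443745$ ($J = 441629 + 4 \left(-23\right)^{2} = 441629 + 4 \cdot 529 = 441629 + 2116 = 443745$)
$\frac{1}{P + J} = \frac{1}{-800451 + 443745} = \frac{1}{-356706} = - \frac{1}{356706}$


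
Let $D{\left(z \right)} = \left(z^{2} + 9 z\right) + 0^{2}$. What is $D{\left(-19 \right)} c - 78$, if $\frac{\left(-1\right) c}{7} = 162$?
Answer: $-215538$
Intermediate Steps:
$D{\left(z \right)} = z^{2} + 9 z$ ($D{\left(z \right)} = \left(z^{2} + 9 z\right) + 0 = z^{2} + 9 z$)
$c = -1134$ ($c = \left(-7\right) 162 = -1134$)
$D{\left(-19 \right)} c - 78 = - 19 \left(9 - 19\right) \left(-1134\right) - 78 = \left(-19\right) \left(-10\right) \left(-1134\right) - 78 = 190 \left(-1134\right) - 78 = -215460 - 78 = -215538$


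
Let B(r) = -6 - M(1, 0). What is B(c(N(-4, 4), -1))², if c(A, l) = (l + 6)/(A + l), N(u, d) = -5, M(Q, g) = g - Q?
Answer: 25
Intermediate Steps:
c(A, l) = (6 + l)/(A + l)
B(r) = -5 (B(r) = -6 - (0 - 1*1) = -6 - (0 - 1) = -6 - 1*(-1) = -6 + 1 = -5)
B(c(N(-4, 4), -1))² = (-5)² = 25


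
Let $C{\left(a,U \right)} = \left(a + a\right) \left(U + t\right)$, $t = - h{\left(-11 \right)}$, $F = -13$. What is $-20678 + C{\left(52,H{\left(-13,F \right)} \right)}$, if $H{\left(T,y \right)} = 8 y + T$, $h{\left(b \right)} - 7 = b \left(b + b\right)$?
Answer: $-58742$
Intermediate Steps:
$h{\left(b \right)} = 7 + 2 b^{2}$ ($h{\left(b \right)} = 7 + b \left(b + b\right) = 7 + b 2 b = 7 + 2 b^{2}$)
$t = -249$ ($t = - (7 + 2 \left(-11\right)^{2}) = - (7 + 2 \cdot 121) = - (7 + 242) = \left(-1\right) 249 = -249$)
$H{\left(T,y \right)} = T + 8 y$
$C{\left(a,U \right)} = 2 a \left(-249 + U\right)$ ($C{\left(a,U \right)} = \left(a + a\right) \left(U - 249\right) = 2 a \left(-249 + U\right)$)
$-20678 + C{\left(52,H{\left(-13,F \right)} \right)} = -20678 + 2 \cdot 52 \left(-249 + \left(-13 + 8 \left(-13\right)\right)\right) = -20678 + 2 \cdot 52 \left(-249 - 117\right) = -20678 + 2 \cdot 52 \left(-366\right) = -20678 - 38064 = -58742$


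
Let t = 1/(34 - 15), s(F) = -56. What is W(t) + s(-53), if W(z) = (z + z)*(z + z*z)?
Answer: -384064/6859 ≈ -55.994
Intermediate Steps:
t = 1/19 ≈ 0.052632
W(z) = 2*z*(z + z²) (W(z) = (2*z)*(z + z²) = 2*z*(z + z²))
W(t) + s(-53) = 2*(1/19)²*(1 + 1/19) - 56 = 2*(1/361)*(20/19) - 56 = 40/6859 - 56 = -384064/6859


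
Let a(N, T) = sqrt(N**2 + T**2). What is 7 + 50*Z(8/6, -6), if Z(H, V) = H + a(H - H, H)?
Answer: 421/3 ≈ 140.33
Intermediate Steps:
Z(H, V) = H + sqrt(H**2) (Z(H, V) = H + sqrt((H - H)**2 + H**2) = H + sqrt(0**2 + H**2) = H + sqrt(0 + H**2) = H + sqrt(H**2))
7 + 50*Z(8/6, -6) = 7 + 50*(8/6 + sqrt((8/6)**2)) = 7 + 50*(8*(1/6) + sqrt((8*(1/6))**2)) = 7 + 50*(4/3 + sqrt((4/3)**2)) = 7 + 50*(4/3 + sqrt(16/9)) = 7 + 50*(4/3 + 4/3) = 7 + 50*(8/3) = 7 + 400/3 = 421/3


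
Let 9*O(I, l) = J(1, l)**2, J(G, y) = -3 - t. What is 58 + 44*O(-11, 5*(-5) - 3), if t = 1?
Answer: 1226/9 ≈ 136.22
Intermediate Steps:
J(G, y) = -4 (J(G, y) = -3 - 1*1 = -3 - 1 = -4)
O(I, l) = 16/9 (O(I, l) = (1/9)*(-4)**2 = (1/9)*16 = 16/9)
58 + 44*O(-11, 5*(-5) - 3) = 58 + 44*(16/9) = 58 + 704/9 = 1226/9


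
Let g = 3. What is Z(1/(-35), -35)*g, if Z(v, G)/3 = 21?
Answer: 189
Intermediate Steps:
Z(v, G) = 63 (Z(v, G) = 3*21 = 63)
Z(1/(-35), -35)*g = 63*3 = 189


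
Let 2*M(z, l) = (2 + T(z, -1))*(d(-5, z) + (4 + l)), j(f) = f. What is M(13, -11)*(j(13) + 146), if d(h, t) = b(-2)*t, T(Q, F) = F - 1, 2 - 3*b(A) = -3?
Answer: 0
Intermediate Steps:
b(A) = 5/3 (b(A) = ⅔ - ⅓*(-3) = ⅔ + 1 = 5/3)
T(Q, F) = -1 + F
d(h, t) = 5*t/3
M(z, l) = 0 (M(z, l) = ((2 + (-1 - 1))*(5*z/3 + (4 + l)))/2 = ((2 - 2)*(4 + l + 5*z/3))/2 = (0*(4 + l + 5*z/3))/2 = (½)*0 = 0)
M(13, -11)*(j(13) + 146) = 0*(13 + 146) = 0*159 = 0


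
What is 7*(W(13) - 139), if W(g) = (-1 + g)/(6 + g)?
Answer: -18403/19 ≈ -968.58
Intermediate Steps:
W(g) = (-1 + g)/(6 + g)
7*(W(13) - 139) = 7*((-1 + 13)/(6 + 13) - 139) = 7*(12/19 - 139) = 7*(-2629/19) = -18403/19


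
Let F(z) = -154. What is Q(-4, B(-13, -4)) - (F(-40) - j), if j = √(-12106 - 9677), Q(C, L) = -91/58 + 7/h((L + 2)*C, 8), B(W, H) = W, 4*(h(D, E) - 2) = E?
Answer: 17885/116 + I*√21783 ≈ 154.18 + 147.59*I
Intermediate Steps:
h(D, E) = 2 + E/4
Q(C, L) = 21/116 (Q(C, L) = -91/58 + 7/(2 + (¼)*8) = -91*1/58 + 7/(2 + 2) = -91/58 + 7/4 = 21/116)
j = I*√21783 (j = √(-21783) = I*√21783 ≈ 147.59*I)
Q(-4, B(-13, -4)) - (F(-40) - j) = 21/116 - (-154 - I*√21783) = 21/116 + (154 + I*√21783) = 17885/116 + I*√21783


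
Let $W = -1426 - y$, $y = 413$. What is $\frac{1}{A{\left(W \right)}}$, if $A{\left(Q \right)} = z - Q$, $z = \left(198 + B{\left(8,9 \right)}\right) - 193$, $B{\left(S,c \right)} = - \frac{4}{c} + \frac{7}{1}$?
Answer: $\frac{9}{16655} \approx 0.00054038$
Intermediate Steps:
$B{\left(S,c \right)} = 7 - \frac{4}{c}$ ($B{\left(S,c \right)} = - \frac{4}{c} + 7 \cdot 1 = - \frac{4}{c} + 7 = 7 - \frac{4}{c}$)
$z = \frac{104}{9}$ ($z = \left(198 + \left(7 - \frac{4}{9}\right)\right) - 193 = \left(198 + \frac{59}{9}\right) - 193 = \frac{1841}{9} - 193 = \frac{104}{9} \approx 11.556$)
$W = -1839$ ($W = -1426 - 413 = -1839$)
$A{\left(Q \right)} = \frac{104}{9} - Q$
$\frac{1}{A{\left(W \right)}} = \frac{1}{\frac{104}{9} - -1839} = \frac{1}{\frac{104}{9} + 1839} = \frac{1}{\frac{16655}{9}} = \frac{9}{16655}$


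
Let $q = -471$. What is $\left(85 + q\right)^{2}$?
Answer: $148996$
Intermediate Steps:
$\left(85 + q\right)^{2} = \left(85 - 471\right)^{2} = \left(-386\right)^{2} = 148996$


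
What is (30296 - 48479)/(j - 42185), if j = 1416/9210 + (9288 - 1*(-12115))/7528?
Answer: 3686198120/8551461291 ≈ 0.43106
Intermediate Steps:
j = 34630213/11555480 (j = 1416*(1/9210) + (9288 + 12115)*(1/7528) = 236/1535 + 21403*(1/7528) = 236/1535 + 21403/7528 = 34630213/11555480 ≈ 2.9969)
(30296 - 48479)/(j - 42185) = (30296 - 48479)/(34630213/11555480 - 42185) = -18183/(-487433293587/11555480) = -18183*(-11555480/487433293587) = 3686198120/8551461291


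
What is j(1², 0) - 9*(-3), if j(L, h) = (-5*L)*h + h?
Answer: 27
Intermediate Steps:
j(L, h) = h - 5*L*h (j(L, h) = -5*L*h + h = h - 5*L*h)
j(1², 0) - 9*(-3) = 0*(1 - 5*1²) - 9*(-3) = 0*(1 - 5*1) + 27 = 0*(1 - 5) + 27 = 0*(-4) + 27 = 0 + 27 = 27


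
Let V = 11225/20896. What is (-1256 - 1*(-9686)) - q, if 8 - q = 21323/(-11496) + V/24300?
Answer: 81918976729903/9728926848 ≈ 8420.1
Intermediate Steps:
V = 11225/20896 (V = 11225*(1/20896) = 11225/20896 ≈ 0.53718)
q = 95876598737/9728926848 (q = 8 - (21323/(-11496) + (11225/20896)/24300) = 8 - (21323*(-1/11496) + (11225/20896)*(1/24300)) = 8 - (-21323/11496 + 449/20310912) = 8 - 1*(-18045183953/9728926848) = 8 + 18045183953/9728926848 = 95876598737/9728926848 ≈ 9.8548)
(-1256 - 1*(-9686)) - q = (-1256 - 1*(-9686)) - 1*95876598737/9728926848 = (-1256 + 9686) - 95876598737/9728926848 = 8430 - 95876598737/9728926848 = 81918976729903/9728926848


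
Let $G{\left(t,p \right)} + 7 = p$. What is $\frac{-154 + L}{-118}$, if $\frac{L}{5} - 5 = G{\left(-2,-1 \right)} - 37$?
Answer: $3$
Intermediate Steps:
$G{\left(t,p \right)} = -7 + p$
$L = -200$ ($L = 25 + 5 \left(\left(-7 - 1\right) - 37\right) = 25 + 5 \left(-8 - 37\right) = 25 + 5 \left(-45\right) = 25 - 225 = -200$)
$\frac{-154 + L}{-118} = \frac{-154 - 200}{-118} = \left(-354\right) \left(- \frac{1}{118}\right) = 3$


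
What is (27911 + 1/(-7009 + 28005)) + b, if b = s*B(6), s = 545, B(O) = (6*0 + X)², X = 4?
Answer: 769104477/20996 ≈ 36631.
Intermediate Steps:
B(O) = 16 (B(O) = (6*0 + 4)² = (0 + 4)² = 4² = 16)
b = 8720 (b = 545*16 = 8720)
(27911 + 1/(-7009 + 28005)) + b = (27911 + 1/(-7009 + 28005)) + 8720 = (27911 + 1/20996) + 8720 = 586019357/20996 + 8720 = 769104477/20996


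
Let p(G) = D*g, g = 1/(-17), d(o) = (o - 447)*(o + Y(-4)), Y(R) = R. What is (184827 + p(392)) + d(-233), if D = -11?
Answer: 5881790/17 ≈ 3.4599e+5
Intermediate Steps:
d(o) = (-447 + o)*(-4 + o) (d(o) = (o - 447)*(o - 4) = (-447 + o)*(-4 + o))
g = -1/17 ≈ -0.058824
p(G) = 11/17 (p(G) = -11*(-1/17) = 11/17)
(184827 + p(392)) + d(-233) = (184827 + 11/17) + (1788 + (-233)² - 451*(-233)) = 3142070/17 + (1788 + 54289 + 105083) = 3142070/17 + 161160 = 5881790/17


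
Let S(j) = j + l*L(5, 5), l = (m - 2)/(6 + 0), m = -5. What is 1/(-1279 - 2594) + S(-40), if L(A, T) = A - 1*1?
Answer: -57665/1291 ≈ -44.667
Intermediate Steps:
l = -7/6 (l = (-5 - 2)/(6 + 0) = -7/6 ≈ -1.1667)
L(A, T) = -1 + A (L(A, T) = A - 1 = -1 + A)
S(j) = -14/3 + j (S(j) = j - 7*(-1 + 5)/6 = j - 7/6*4 = j - 14/3 = -14/3 + j)
1/(-1279 - 2594) + S(-40) = 1/(-1279 - 2594) + (-14/3 - 40) = 1/(-3873) - 134/3 = -1/3873 - 134/3 = -57665/1291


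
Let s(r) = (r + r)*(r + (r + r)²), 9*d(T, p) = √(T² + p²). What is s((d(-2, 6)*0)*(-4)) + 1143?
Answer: 1143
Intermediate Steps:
d(T, p) = √(T² + p²)/9
s(r) = 2*r*(r + 4*r²) (s(r) = (2*r)*(r + (2*r)²) = (2*r)*(r + 4*r²) = 2*r*(r + 4*r²))
s((d(-2, 6)*0)*(-4)) + 1143 = (((√((-2)² + 6²)/9)*0)*(-4))²*(2 + 8*(((√((-2)² + 6²)/9)*0)*(-4))) + 1143 = (((√(4 + 36)/9)*0)*(-4))²*(2 + 8*(((√(4 + 36)/9)*0)*(-4))) + 1143 = (((√40/9)*0)*(-4))²*(2 + 8*(((√40/9)*0)*(-4))) + 1143 = ((((2*√10)/9)*0)*(-4))²*(2 + 8*((((2*√10)/9)*0)*(-4))) + 1143 = (((2*√10/9)*0)*(-4))²*(2 + 8*(((2*√10/9)*0)*(-4))) + 1143 = (0*(-4))²*(2 + 8*(0*(-4))) + 1143 = 0²*(2 + 8*0) + 1143 = 0*(2 + 0) + 1143 = 0*2 + 1143 = 0 + 1143 = 1143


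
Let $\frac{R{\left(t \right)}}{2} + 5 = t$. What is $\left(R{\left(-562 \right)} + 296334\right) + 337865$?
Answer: $633065$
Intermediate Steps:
$R{\left(t \right)} = -10 + 2 t$
$\left(R{\left(-562 \right)} + 296334\right) + 337865 = \left(\left(-10 + 2 \left(-562\right)\right) + 296334\right) + 337865 = \left(\left(-10 - 1124\right) + 296334\right) + 337865 = \left(-1134 + 296334\right) + 337865 = 295200 + 337865 = 633065$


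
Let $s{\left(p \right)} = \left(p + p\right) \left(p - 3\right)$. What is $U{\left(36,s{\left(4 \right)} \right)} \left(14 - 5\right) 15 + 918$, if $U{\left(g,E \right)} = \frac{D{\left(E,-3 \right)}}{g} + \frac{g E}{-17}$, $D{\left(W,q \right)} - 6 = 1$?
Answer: $- \frac{91311}{68} \approx -1342.8$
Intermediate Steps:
$D{\left(W,q \right)} = 7$ ($D{\left(W,q \right)} = 6 + 1 = 7$)
$s{\left(p \right)} = 2 p \left(-3 + p\right)$
$U{\left(g,E \right)} = \frac{7}{g} - \frac{E g}{17}$ ($U{\left(g,E \right)} = \frac{7}{g} + \frac{g E}{-17} = \frac{7}{g} + E g \left(- \frac{1}{17}\right) = \frac{7}{g} - \frac{E g}{17}$)
$U{\left(36,s{\left(4 \right)} \right)} \left(14 - 5\right) 15 + 918 = \left(\frac{7}{36} - \frac{1}{17} \cdot 2 \cdot 4 \left(-3 + 4\right) 36\right) \left(14 - 5\right) 15 + 918 = \left(7 \cdot \frac{1}{36} - \frac{1}{17} \cdot 2 \cdot 4 \cdot 1 \cdot 36\right) 9 \cdot 15 + 918 = \left(\frac{7}{36} - \frac{8}{17} \cdot 36\right) 135 + 918 = \left(\frac{7}{36} - \frac{288}{17}\right) 135 + 918 = \left(- \frac{10249}{612}\right) 135 + 918 = - \frac{153735}{68} + 918 = - \frac{91311}{68}$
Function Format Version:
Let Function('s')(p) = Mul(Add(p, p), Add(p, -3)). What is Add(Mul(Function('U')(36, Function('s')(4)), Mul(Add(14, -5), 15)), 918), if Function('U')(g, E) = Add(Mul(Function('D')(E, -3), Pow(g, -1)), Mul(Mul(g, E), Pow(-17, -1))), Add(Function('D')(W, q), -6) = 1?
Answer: Rational(-91311, 68) ≈ -1342.8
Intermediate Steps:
Function('D')(W, q) = 7 (Function('D')(W, q) = Add(6, 1) = 7)
Function('s')(p) = Mul(2, p, Add(-3, p)) (Function('s')(p) = Mul(Mul(2, p), Add(-3, p)) = Mul(2, p, Add(-3, p)))
Function('U')(g, E) = Add(Mul(7, Pow(g, -1)), Mul(Rational(-1, 17), E, g)) (Function('U')(g, E) = Add(Mul(7, Pow(g, -1)), Mul(Mul(g, E), Pow(-17, -1))) = Add(Mul(7, Pow(g, -1)), Mul(Mul(E, g), Rational(-1, 17))) = Add(Mul(7, Pow(g, -1)), Mul(Rational(-1, 17), E, g)))
Add(Mul(Function('U')(36, Function('s')(4)), Mul(Add(14, -5), 15)), 918) = Add(Mul(Add(Mul(7, Pow(36, -1)), Mul(Rational(-1, 17), Mul(2, 4, Add(-3, 4)), 36)), Mul(Add(14, -5), 15)), 918) = Add(Mul(Add(Mul(7, Rational(1, 36)), Mul(Rational(-1, 17), Mul(2, 4, 1), 36)), Mul(9, 15)), 918) = Add(Mul(Add(Rational(7, 36), Mul(Rational(-1, 17), 8, 36)), 135), 918) = Add(Mul(Add(Rational(7, 36), Rational(-288, 17)), 135), 918) = Add(Mul(Rational(-10249, 612), 135), 918) = Add(Rational(-153735, 68), 918) = Rational(-91311, 68)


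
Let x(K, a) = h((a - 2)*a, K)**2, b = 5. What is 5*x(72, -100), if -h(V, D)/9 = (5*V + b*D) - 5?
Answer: 1068121090125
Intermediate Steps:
h(V, D) = 45 - 45*D - 45*V (h(V, D) = -9*((5*V + 5*D) - 5) = -9*((5*D + 5*V) - 5) = -9*(-5 + 5*D + 5*V) = 45 - 45*D - 45*V)
x(K, a) = (45 - 45*K - 45*a*(-2 + a))**2 (x(K, a) = (45 - 45*K - 45*(a - 2)*a)**2 = (45 - 45*K - 45*(-2 + a)*a)**2 = (45 - 45*K - 45*a*(-2 + a))**2)
5*x(72, -100) = 5*(2025*(-1 + 72 - 100*(-2 - 100))**2) = 5*(2025*(-1 + 72 - 100*(-102))**2) = 5*(2025*(-1 + 72 + 10200)**2) = 5*(2025*10271**2) = 5*(2025*105493441) = 5*213624218025 = 1068121090125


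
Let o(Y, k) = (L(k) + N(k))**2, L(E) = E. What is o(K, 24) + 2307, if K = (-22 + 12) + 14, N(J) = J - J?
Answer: 2883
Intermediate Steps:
N(J) = 0
K = 4 (K = -10 + 14 = 4)
o(Y, k) = k**2 (o(Y, k) = (k + 0)**2 = k**2)
o(K, 24) + 2307 = 24**2 + 2307 = 576 + 2307 = 2883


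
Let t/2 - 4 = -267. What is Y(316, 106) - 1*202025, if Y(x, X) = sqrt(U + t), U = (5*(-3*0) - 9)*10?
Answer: -202025 + 2*I*sqrt(154) ≈ -2.0203e+5 + 24.819*I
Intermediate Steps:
U = -90 (U = (5*0 - 9)*10 = (0 - 9)*10 = -9*10 = -90)
t = -526 (t = 8 + 2*(-267) = 8 - 534 = -526)
Y(x, X) = 2*I*sqrt(154) (Y(x, X) = sqrt(-90 - 526) = sqrt(-616) = 2*I*sqrt(154))
Y(316, 106) - 1*202025 = 2*I*sqrt(154) - 1*202025 = 2*I*sqrt(154) - 202025 = -202025 + 2*I*sqrt(154)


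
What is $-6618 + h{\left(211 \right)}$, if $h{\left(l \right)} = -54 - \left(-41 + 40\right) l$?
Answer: $-6461$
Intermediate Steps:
$h{\left(l \right)} = -54 + l$ ($h{\left(l \right)} = -54 - - l = -54 + l$)
$-6618 + h{\left(211 \right)} = -6618 + \left(-54 + 211\right) = -6618 + 157 = -6461$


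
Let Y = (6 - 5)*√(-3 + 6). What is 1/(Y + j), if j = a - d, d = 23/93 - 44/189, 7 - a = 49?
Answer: -1442269017/60493238926 - 34327881*√3/60493238926 ≈ -0.024825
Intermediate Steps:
a = -42 (a = 7 - 1*49 = 7 - 49 = -42)
d = 85/5859 (d = 23*(1/93) - 44*1/189 = 23/93 - 44/189 = 85/5859 ≈ 0.014508)
Y = √3 (Y = 1*√3 = √3 ≈ 1.7320)
j = -246163/5859 (j = -42 - 1*85/5859 = -42 - 85/5859 = -246163/5859 ≈ -42.015)
1/(Y + j) = 1/(√3 - 246163/5859) = 1/(-246163/5859 + √3)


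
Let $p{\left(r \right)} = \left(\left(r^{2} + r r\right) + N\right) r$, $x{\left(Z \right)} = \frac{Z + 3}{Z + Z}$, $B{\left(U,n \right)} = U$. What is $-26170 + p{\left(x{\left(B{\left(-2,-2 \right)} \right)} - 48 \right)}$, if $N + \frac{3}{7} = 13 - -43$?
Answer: $- \frac{56786095}{224} \approx -2.5351 \cdot 10^{5}$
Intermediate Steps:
$x{\left(Z \right)} = \frac{3 + Z}{2 Z}$
$N = \frac{389}{7}$ ($N = - \frac{3}{7} + \left(13 - -43\right) = - \frac{3}{7} + \left(13 + 43\right) = - \frac{3}{7} + 56 = \frac{389}{7} \approx 55.571$)
$p{\left(r \right)} = r \left(\frac{389}{7} + 2 r^{2}\right)$ ($p{\left(r \right)} = \left(\left(r^{2} + r r\right) + \frac{389}{7}\right) r = \left(\left(r^{2} + r^{2}\right) + \frac{389}{7}\right) r = \left(2 r^{2} + \frac{389}{7}\right) r = \left(\frac{389}{7} + 2 r^{2}\right) r = r \left(\frac{389}{7} + 2 r^{2}\right)$)
$-26170 + p{\left(x{\left(B{\left(-2,-2 \right)} \right)} - 48 \right)} = -26170 + \frac{\left(\frac{3 - 2}{2 \left(-2\right)} - 48\right) \left(389 + 14 \left(\frac{3 - 2}{2 \left(-2\right)} - 48\right)^{2}\right)}{7} = -26170 + \frac{\left(\frac{1}{2} \left(- \frac{1}{2}\right) 1 - 48\right) \left(389 + 14 \left(\frac{1}{2} \left(- \frac{1}{2}\right) 1 - 48\right)^{2}\right)}{7} = -26170 + \frac{\left(- \frac{1}{4} - 48\right) \left(389 + 14 \left(- \frac{1}{4} - 48\right)^{2}\right)}{7} = -26170 + \frac{1}{7} \left(- \frac{193}{4}\right) \left(389 + 14 \left(- \frac{193}{4}\right)^{2}\right) = -26170 + \frac{1}{7} \left(- \frac{193}{4}\right) \left(389 + 14 \cdot \frac{37249}{16}\right) = -26170 + \frac{1}{7} \left(- \frac{193}{4}\right) \left(389 + \frac{260743}{8}\right) = -26170 + \frac{1}{7} \left(- \frac{193}{4}\right) \frac{263855}{8} = -26170 - \frac{50924015}{224} = - \frac{56786095}{224}$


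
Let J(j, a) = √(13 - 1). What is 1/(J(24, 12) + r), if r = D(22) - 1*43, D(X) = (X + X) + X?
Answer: 23/517 - 2*√3/517 ≈ 0.037787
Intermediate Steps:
J(j, a) = 2*√3 (J(j, a) = √12 = 2*√3)
D(X) = 3*X (D(X) = 2*X + X = 3*X)
r = 23 (r = 3*22 - 1*43 = 66 - 43 = 23)
1/(J(24, 12) + r) = 1/(2*√3 + 23) = 1/(23 + 2*√3)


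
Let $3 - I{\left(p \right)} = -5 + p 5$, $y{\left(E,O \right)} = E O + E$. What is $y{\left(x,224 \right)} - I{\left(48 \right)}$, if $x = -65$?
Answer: $-14393$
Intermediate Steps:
$y{\left(E,O \right)} = E + E O$
$I{\left(p \right)} = 8 - 5 p$ ($I{\left(p \right)} = 3 - \left(-5 + p 5\right) = 3 - \left(-5 + 5 p\right) = 8 - 5 p$)
$y{\left(x,224 \right)} - I{\left(48 \right)} = - 65 \left(1 + 224\right) - \left(8 - 240\right) = \left(-65\right) 225 - \left(8 - 240\right) = -14625 - -232 = -14625 + 232 = -14393$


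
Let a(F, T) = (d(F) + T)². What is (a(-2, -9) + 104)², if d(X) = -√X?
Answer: 32841 + 6588*I*√2 ≈ 32841.0 + 9316.8*I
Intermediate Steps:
a(F, T) = (T - √F)² (a(F, T) = (-√F + T)² = (T - √F)²)
(a(-2, -9) + 104)² = ((√(-2) - 1*(-9))² + 104)² = ((I*√2 + 9)² + 104)² = ((9 + I*√2)² + 104)² = (104 + (9 + I*√2)²)²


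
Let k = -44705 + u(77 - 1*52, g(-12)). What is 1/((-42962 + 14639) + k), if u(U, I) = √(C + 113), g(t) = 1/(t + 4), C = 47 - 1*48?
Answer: -18257/1333272168 - √7/1333272168 ≈ -1.3695e-5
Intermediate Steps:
C = -1 (C = 47 - 48 = -1)
g(t) = 1/(4 + t)
u(U, I) = 4*√7 (u(U, I) = √(-1 + 113) = √112 = 4*√7)
k = -44705 + 4*√7 ≈ -44694.
1/((-42962 + 14639) + k) = 1/((-42962 + 14639) + (-44705 + 4*√7)) = 1/(-28323 + (-44705 + 4*√7)) = 1/(-73028 + 4*√7)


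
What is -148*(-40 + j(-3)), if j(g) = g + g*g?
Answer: 5032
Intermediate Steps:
j(g) = g + g²
-148*(-40 + j(-3)) = -148*(-40 - 3*(1 - 3)) = -148*(-40 - 3*(-2)) = -148*(-40 + 6) = -148*(-34) = 5032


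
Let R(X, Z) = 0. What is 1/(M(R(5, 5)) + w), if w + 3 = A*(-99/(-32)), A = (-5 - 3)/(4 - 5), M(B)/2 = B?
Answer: 4/87 ≈ 0.045977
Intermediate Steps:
M(B) = 2*B
A = 8 (A = -8/(-1) = -8*(-1) = 8)
w = 87/4 (w = -3 + 8*(-99/(-32)) = -3 + 8*(-99*(-1/32)) = -3 + 8*(99/32) = -3 + 99/4 = 87/4 ≈ 21.750)
1/(M(R(5, 5)) + w) = 1/(2*0 + 87/4) = 1/(0 + 87/4) = 1/(87/4) = 4/87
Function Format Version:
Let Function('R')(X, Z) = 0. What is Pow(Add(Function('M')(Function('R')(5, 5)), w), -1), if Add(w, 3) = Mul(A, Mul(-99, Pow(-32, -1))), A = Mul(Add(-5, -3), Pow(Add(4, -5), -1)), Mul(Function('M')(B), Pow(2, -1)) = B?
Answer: Rational(4, 87) ≈ 0.045977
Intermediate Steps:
Function('M')(B) = Mul(2, B)
A = 8 (A = Mul(-8, Pow(-1, -1)) = Mul(-8, -1) = 8)
w = Rational(87, 4) (w = Add(-3, Mul(8, Mul(-99, Pow(-32, -1)))) = Add(-3, Mul(8, Mul(-99, Rational(-1, 32)))) = Add(-3, Mul(8, Rational(99, 32))) = Add(-3, Rational(99, 4)) = Rational(87, 4) ≈ 21.750)
Pow(Add(Function('M')(Function('R')(5, 5)), w), -1) = Pow(Add(Mul(2, 0), Rational(87, 4)), -1) = Pow(Add(0, Rational(87, 4)), -1) = Pow(Rational(87, 4), -1) = Rational(4, 87)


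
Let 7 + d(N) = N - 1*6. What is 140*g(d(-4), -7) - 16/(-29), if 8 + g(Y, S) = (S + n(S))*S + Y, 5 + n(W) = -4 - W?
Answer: 154296/29 ≈ 5320.6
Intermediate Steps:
n(W) = -9 - W (n(W) = -5 + (-4 - W) = -9 - W)
d(N) = -13 + N (d(N) = -7 + (N - 1*6) = -7 + (N - 6) = -7 + (-6 + N) = -13 + N)
g(Y, S) = -8 + Y - 9*S (g(Y, S) = -8 + ((S + (-9 - S))*S + Y) = -8 + (-9*S + Y) = -8 + (Y - 9*S) = -8 + Y - 9*S)
140*g(d(-4), -7) - 16/(-29) = 140*(-8 + (-13 - 4) - 9*(-7)) - 16/(-29) = 140*(-8 - 17 + 63) - 16*(-1/29) = 140*38 + 16/29 = 5320 + 16/29 = 154296/29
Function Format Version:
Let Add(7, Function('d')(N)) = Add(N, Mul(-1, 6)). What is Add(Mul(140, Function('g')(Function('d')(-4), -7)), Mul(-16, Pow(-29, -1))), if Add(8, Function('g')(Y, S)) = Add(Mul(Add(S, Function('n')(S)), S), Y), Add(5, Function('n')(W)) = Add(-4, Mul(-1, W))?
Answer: Rational(154296, 29) ≈ 5320.6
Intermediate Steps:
Function('n')(W) = Add(-9, Mul(-1, W)) (Function('n')(W) = Add(-5, Add(-4, Mul(-1, W))) = Add(-9, Mul(-1, W)))
Function('d')(N) = Add(-13, N) (Function('d')(N) = Add(-7, Add(N, Mul(-1, 6))) = Add(-7, Add(N, -6)) = Add(-7, Add(-6, N)) = Add(-13, N))
Function('g')(Y, S) = Add(-8, Y, Mul(-9, S)) (Function('g')(Y, S) = Add(-8, Add(Mul(Add(S, Add(-9, Mul(-1, S))), S), Y)) = Add(-8, Add(Mul(-9, S), Y)) = Add(-8, Add(Y, Mul(-9, S))) = Add(-8, Y, Mul(-9, S)))
Add(Mul(140, Function('g')(Function('d')(-4), -7)), Mul(-16, Pow(-29, -1))) = Add(Mul(140, Add(-8, Add(-13, -4), Mul(-9, -7))), Mul(-16, Pow(-29, -1))) = Add(Mul(140, Add(-8, -17, 63)), Mul(-16, Rational(-1, 29))) = Add(Mul(140, 38), Rational(16, 29)) = Add(5320, Rational(16, 29)) = Rational(154296, 29)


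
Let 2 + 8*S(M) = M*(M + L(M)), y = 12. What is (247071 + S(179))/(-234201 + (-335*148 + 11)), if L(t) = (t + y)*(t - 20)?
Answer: -3722329/1135080 ≈ -3.2794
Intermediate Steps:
L(t) = (-20 + t)*(12 + t) (L(t) = (t + 12)*(t - 20) = (12 + t)*(-20 + t) = (-20 + t)*(12 + t))
S(M) = -¼ + M*(-240 + M² - 7*M)/8 (S(M) = -¼ + (M*(M + (-240 + M² - 8*M)))/8 = -¼ + (M*(-240 + M² - 7*M))/8 = -¼ + M*(-240 + M² - 7*M)/8)
(247071 + S(179))/(-234201 + (-335*148 + 11)) = (247071 + (-¼ - 30*179 - 7/8*179² + (⅛)*179³))/(-234201 + (-335*148 + 11)) = (247071 + (-¼ - 5370 - 7/8*32041 + (⅛)*5735339))/(-234201 + (-49580 + 11)) = (247071 + (-¼ - 5370 - 224287/8 + 5735339/8))/(-234201 - 49569) = (247071 + 2734045/4)/(-283770) = (3722329/4)*(-1/283770) = -3722329/1135080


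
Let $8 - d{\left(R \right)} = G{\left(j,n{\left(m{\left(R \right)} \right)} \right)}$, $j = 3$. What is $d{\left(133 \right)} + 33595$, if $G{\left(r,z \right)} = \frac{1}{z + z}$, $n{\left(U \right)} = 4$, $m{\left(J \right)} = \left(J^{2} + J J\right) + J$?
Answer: $\frac{268823}{8} \approx 33603.0$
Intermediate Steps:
$m{\left(J \right)} = J + 2 J^{2}$ ($m{\left(J \right)} = \left(J^{2} + J^{2}\right) + J = 2 J^{2} + J = J + 2 J^{2}$)
$G{\left(r,z \right)} = \frac{1}{2 z}$
$d{\left(R \right)} = \frac{63}{8}$ ($d{\left(R \right)} = 8 - \frac{1}{2 \cdot 4} = 8 - \frac{1}{2} \cdot \frac{1}{4} = 8 - \frac{1}{8} = \frac{63}{8}$)
$d{\left(133 \right)} + 33595 = \frac{63}{8} + 33595 = \frac{268823}{8}$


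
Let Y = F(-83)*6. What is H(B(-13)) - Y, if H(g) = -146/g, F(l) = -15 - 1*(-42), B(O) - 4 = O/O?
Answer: -956/5 ≈ -191.20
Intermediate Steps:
B(O) = 5 (B(O) = 4 + O/O = 4 + 1 = 5)
F(l) = 27 (F(l) = -15 + 42 = 27)
Y = 162 (Y = 27*6 = 162)
H(B(-13)) - Y = -146/5 - 1*162 = -146*⅕ - 162 = -146/5 - 162 = -956/5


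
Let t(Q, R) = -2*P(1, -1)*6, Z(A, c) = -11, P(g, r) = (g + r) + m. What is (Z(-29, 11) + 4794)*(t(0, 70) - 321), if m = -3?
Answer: -1363155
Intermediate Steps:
P(g, r) = -3 + g + r (P(g, r) = (g + r) - 3 = -3 + g + r)
t(Q, R) = 36 (t(Q, R) = -2*(-3 + 1 - 1)*6 = -2*(-3)*6 = 6*6 = 36)
(Z(-29, 11) + 4794)*(t(0, 70) - 321) = (-11 + 4794)*(36 - 321) = 4783*(-285) = -1363155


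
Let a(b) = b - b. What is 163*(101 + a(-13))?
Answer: 16463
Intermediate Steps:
a(b) = 0
163*(101 + a(-13)) = 163*(101 + 0) = 163*101 = 16463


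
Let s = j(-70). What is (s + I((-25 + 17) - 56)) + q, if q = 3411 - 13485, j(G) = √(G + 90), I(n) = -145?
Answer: -10219 + 2*√5 ≈ -10215.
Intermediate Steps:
j(G) = √(90 + G)
s = 2*√5 (s = √(90 - 70) = √20 = 2*√5 ≈ 4.4721)
q = -10074
(s + I((-25 + 17) - 56)) + q = (2*√5 - 145) - 10074 = (-145 + 2*√5) - 10074 = -10219 + 2*√5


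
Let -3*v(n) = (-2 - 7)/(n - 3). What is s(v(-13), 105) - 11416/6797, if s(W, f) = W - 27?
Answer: -3139351/108752 ≈ -28.867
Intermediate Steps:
v(n) = 3/(-3 + n) (v(n) = -(-2 - 7)/(3*(n - 3)) = -(-3)/(-3 + n) = 3/(-3 + n))
s(W, f) = -27 + W
s(v(-13), 105) - 11416/6797 = (-27 + 3/(-3 - 13)) - 11416/6797 = (-27 + 3/(-16)) - 11416*1/6797 = (-27 + 3*(-1/16)) - 11416/6797 = (-27 - 3/16) - 11416/6797 = -435/16 - 11416/6797 = -3139351/108752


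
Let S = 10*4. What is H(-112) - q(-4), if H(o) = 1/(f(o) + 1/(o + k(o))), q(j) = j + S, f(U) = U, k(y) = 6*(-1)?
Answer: -475930/13217 ≈ -36.009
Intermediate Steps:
k(y) = -6
S = 40
q(j) = 40 + j (q(j) = j + 40 = 40 + j)
H(o) = 1/(o + 1/(-6 + o)) (H(o) = 1/(o + 1/(o - 6)) = 1/(o + 1/(-6 + o)))
H(-112) - q(-4) = (-6 - 112)/(1 + (-112)**2 - 6*(-112)) - (40 - 4) = -118/(1 + 12544 + 672) - 1*36 = -118/13217 - 36 = -475930/13217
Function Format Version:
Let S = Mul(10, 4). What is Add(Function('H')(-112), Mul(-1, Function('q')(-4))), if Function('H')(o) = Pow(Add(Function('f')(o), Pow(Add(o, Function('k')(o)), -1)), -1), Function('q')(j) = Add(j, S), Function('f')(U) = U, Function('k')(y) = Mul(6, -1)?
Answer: Rational(-475930, 13217) ≈ -36.009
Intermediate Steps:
Function('k')(y) = -6
S = 40
Function('q')(j) = Add(40, j) (Function('q')(j) = Add(j, 40) = Add(40, j))
Function('H')(o) = Pow(Add(o, Pow(Add(-6, o), -1)), -1) (Function('H')(o) = Pow(Add(o, Pow(Add(o, -6), -1)), -1) = Pow(Add(o, Pow(Add(-6, o), -1)), -1))
Add(Function('H')(-112), Mul(-1, Function('q')(-4))) = Add(Mul(Pow(Add(1, Pow(-112, 2), Mul(-6, -112)), -1), Add(-6, -112)), Mul(-1, Add(40, -4))) = Add(Mul(Pow(Add(1, 12544, 672), -1), -118), Mul(-1, 36)) = Add(Mul(Pow(13217, -1), -118), -36) = Add(Mul(Rational(1, 13217), -118), -36) = Add(Rational(-118, 13217), -36) = Rational(-475930, 13217)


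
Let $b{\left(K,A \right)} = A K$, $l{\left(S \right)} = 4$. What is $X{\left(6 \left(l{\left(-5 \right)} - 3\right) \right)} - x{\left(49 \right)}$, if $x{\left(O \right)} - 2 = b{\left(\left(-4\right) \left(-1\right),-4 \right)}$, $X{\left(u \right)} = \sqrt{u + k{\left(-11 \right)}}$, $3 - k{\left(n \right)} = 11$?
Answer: $14 + i \sqrt{2} \approx 14.0 + 1.4142 i$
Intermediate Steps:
$k{\left(n \right)} = -8$ ($k{\left(n \right)} = 3 - 11 = -8$)
$X{\left(u \right)} = \sqrt{-8 + u}$ ($X{\left(u \right)} = \sqrt{u - 8} = \sqrt{-8 + u}$)
$x{\left(O \right)} = -14$ ($x{\left(O \right)} = 2 - 4 \left(\left(-4\right) \left(-1\right)\right) = 2 - 16 = -14$)
$X{\left(6 \left(l{\left(-5 \right)} - 3\right) \right)} - x{\left(49 \right)} = \sqrt{-8 + 6 \left(4 - 3\right)} - -14 = \sqrt{-8 + 6 \cdot 1} + 14 = \sqrt{-8 + 6} + 14 = \sqrt{-2} + 14 = i \sqrt{2} + 14 = 14 + i \sqrt{2}$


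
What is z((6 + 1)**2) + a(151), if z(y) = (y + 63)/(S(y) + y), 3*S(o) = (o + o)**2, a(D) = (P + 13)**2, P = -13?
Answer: 48/1393 ≈ 0.034458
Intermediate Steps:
a(D) = 0 (a(D) = (-13 + 13)**2 = 0**2 = 0)
S(o) = 4*o**2/3 (S(o) = (o + o)**2/3 = (2*o)**2/3 = (4*o**2)/3 = 4*o**2/3)
z(y) = (63 + y)/(y + 4*y**2/3) (z(y) = (y + 63)/(4*y**2/3 + y) = (63 + y)/(y + 4*y**2/3))
z((6 + 1)**2) + a(151) = 3*(63 + (6 + 1)**2)/(((6 + 1)**2)*(3 + 4*(6 + 1)**2)) + 0 = 3*(63 + 7**2)/((7**2)*(3 + 4*7**2)) + 0 = 3*(63 + 49)/(49*(3 + 4*49)) + 0 = 3*(1/49)*112/(3 + 196) + 0 = 3*(1/49)*112/199 + 0 = 3*(1/49)*(1/199)*112 + 0 = 48/1393 + 0 = 48/1393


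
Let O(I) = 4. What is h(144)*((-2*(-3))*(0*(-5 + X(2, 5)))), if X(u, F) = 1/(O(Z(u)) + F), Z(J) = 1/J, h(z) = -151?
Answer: 0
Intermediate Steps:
X(u, F) = 1/(4 + F)
h(144)*((-2*(-3))*(0*(-5 + X(2, 5)))) = -151*(-2*(-3))*0*(-5 + 1/(4 + 5)) = -906*0*(-5 + 1/9) = -906*0*(-5 + ⅑) = -906*0*(-44/9) = -906*0 = -151*0 = 0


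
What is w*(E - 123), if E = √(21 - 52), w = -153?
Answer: 18819 - 153*I*√31 ≈ 18819.0 - 851.87*I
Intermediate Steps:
E = I*√31 (E = √(-31) = I*√31 ≈ 5.5678*I)
w*(E - 123) = -153*(I*√31 - 123) = -153*(-123 + I*√31) = 18819 - 153*I*√31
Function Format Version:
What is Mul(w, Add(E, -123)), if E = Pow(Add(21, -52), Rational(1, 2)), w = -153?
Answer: Add(18819, Mul(-153, I, Pow(31, Rational(1, 2)))) ≈ Add(18819., Mul(-851.87, I))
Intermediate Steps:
E = Mul(I, Pow(31, Rational(1, 2))) (E = Pow(-31, Rational(1, 2)) = Mul(I, Pow(31, Rational(1, 2))) ≈ Mul(5.5678, I))
Mul(w, Add(E, -123)) = Mul(-153, Add(Mul(I, Pow(31, Rational(1, 2))), -123)) = Mul(-153, Add(-123, Mul(I, Pow(31, Rational(1, 2))))) = Add(18819, Mul(-153, I, Pow(31, Rational(1, 2))))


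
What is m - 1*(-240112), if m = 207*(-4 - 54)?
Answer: 228106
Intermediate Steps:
m = -12006 (m = 207*(-58) = -12006)
m - 1*(-240112) = -12006 - 1*(-240112) = -12006 + 240112 = 228106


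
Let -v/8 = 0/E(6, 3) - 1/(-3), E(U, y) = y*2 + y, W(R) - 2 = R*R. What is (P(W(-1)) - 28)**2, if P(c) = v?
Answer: 8464/9 ≈ 940.44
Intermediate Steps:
W(R) = 2 + R**2 (W(R) = 2 + R*R = 2 + R**2)
E(U, y) = 3*y (E(U, y) = 2*y + y = 3*y)
v = -8/3 (v = -8*(0/((3*3)) - 1/(-3)) = -8*(0/9 - 1*(-1/3)) = -8*(0*(1/9) + 1/3) = -8*(0 + 1/3) = -8*1/3 = -8/3 ≈ -2.6667)
P(c) = -8/3
(P(W(-1)) - 28)**2 = (-8/3 - 28)**2 = (-92/3)**2 = 8464/9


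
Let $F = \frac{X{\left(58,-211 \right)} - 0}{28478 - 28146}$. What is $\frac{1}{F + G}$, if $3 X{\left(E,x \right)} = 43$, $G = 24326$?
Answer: $\frac{996}{24228739} \approx 4.1108 \cdot 10^{-5}$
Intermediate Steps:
$X{\left(E,x \right)} = \frac{43}{3}$ ($X{\left(E,x \right)} = \frac{1}{3} \cdot 43 = \frac{43}{3}$)
$F = \frac{43}{996}$ ($F = \frac{\frac{43}{3} - 0}{28478 - 28146} = \frac{\frac{43}{3} + 0}{332} = \frac{43}{3} \cdot \frac{1}{332} = \frac{43}{996} \approx 0.043173$)
$\frac{1}{F + G} = \frac{1}{\frac{43}{996} + 24326} = \frac{1}{\frac{24228739}{996}} = \frac{996}{24228739}$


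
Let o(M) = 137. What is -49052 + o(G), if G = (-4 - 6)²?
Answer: -48915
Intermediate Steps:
G = 100 (G = (-10)² = 100)
-49052 + o(G) = -49052 + 137 = -48915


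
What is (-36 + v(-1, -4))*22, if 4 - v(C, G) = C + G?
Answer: -594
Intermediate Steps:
v(C, G) = 4 - C - G (v(C, G) = 4 - (C + G) = 4 + (-C - G) = 4 - C - G)
(-36 + v(-1, -4))*22 = (-36 + (4 - 1*(-1) - 1*(-4)))*22 = (-36 + (4 + 1 + 4))*22 = (-36 + 9)*22 = -27*22 = -594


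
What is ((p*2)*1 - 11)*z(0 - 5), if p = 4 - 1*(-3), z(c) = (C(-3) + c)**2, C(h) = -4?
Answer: 243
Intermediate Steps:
z(c) = (-4 + c)**2
p = 7 (p = 4 + 3 = 7)
((p*2)*1 - 11)*z(0 - 5) = ((7*2)*1 - 11)*(-4 + (0 - 5))**2 = (14*1 - 11)*(-4 - 5)**2 = (14 - 11)*(-9)**2 = 3*81 = 243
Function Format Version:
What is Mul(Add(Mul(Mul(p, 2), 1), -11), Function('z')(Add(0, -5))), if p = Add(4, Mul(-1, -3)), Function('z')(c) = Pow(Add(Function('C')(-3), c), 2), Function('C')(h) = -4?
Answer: 243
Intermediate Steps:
Function('z')(c) = Pow(Add(-4, c), 2)
p = 7 (p = Add(4, 3) = 7)
Mul(Add(Mul(Mul(p, 2), 1), -11), Function('z')(Add(0, -5))) = Mul(Add(Mul(Mul(7, 2), 1), -11), Pow(Add(-4, Add(0, -5)), 2)) = Mul(Add(Mul(14, 1), -11), Pow(Add(-4, -5), 2)) = Mul(Add(14, -11), Pow(-9, 2)) = Mul(3, 81) = 243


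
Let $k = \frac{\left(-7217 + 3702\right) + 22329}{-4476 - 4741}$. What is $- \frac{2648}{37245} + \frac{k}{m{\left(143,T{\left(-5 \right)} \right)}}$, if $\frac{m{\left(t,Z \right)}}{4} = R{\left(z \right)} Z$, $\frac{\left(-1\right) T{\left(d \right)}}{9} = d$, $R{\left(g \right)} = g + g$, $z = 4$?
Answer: $- \frac{91913473}{1267521840} \approx -0.072514$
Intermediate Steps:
$R{\left(g \right)} = 2 g$
$T{\left(d \right)} = - 9 d$
$k = - \frac{18814}{9217}$ ($k = \frac{-3515 + 22329}{-9217} = 18814 \left(- \frac{1}{9217}\right) = - \frac{18814}{9217} \approx -2.0412$)
$m{\left(t,Z \right)} = 32 Z$ ($m{\left(t,Z \right)} = 4 \cdot 2 \cdot 4 Z = 4 \cdot 8 Z = 32 Z$)
$- \frac{2648}{37245} + \frac{k}{m{\left(143,T{\left(-5 \right)} \right)}} = - \frac{2648}{37245} - \frac{18814}{9217 \cdot 32 \left(\left(-9\right) \left(-5\right)\right)} = \left(-2648\right) \frac{1}{37245} - \frac{18814}{9217 \cdot 32 \cdot 45} = - \frac{2648}{37245} - \frac{18814}{9217 \cdot 1440} = - \frac{2648}{37245} - \frac{9407}{6636240} = - \frac{91913473}{1267521840}$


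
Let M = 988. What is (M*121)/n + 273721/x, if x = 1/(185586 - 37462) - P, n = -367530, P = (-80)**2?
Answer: -1072478981016098/24886863388605 ≈ -43.094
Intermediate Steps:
P = 6400
x = -947993599/148124 (x = 1/(185586 - 37462) - 1*6400 = 1/148124 - 6400 = -947993599/148124 ≈ -6400.0)
(M*121)/n + 273721/x = (988*121)/(-367530) + 273721/(-947993599/148124) = 119548*(-1/367530) + 273721*(-148124/947993599) = -59774/183765 - 5792092772/135427657 = -1072478981016098/24886863388605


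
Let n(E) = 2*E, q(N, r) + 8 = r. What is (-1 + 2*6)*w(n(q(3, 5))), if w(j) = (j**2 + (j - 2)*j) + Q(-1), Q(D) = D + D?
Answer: 902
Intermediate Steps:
q(N, r) = -8 + r
Q(D) = 2*D
w(j) = -2 + j**2 + j*(-2 + j) (w(j) = (j**2 + (j - 2)*j) + 2*(-1) = (j**2 + (-2 + j)*j) - 2 = (j**2 + j*(-2 + j)) - 2 = -2 + j**2 + j*(-2 + j))
(-1 + 2*6)*w(n(q(3, 5))) = (-1 + 2*6)*(-2 - 4*(-8 + 5) + 2*(2*(-8 + 5))**2) = (-1 + 12)*(-2 - 4*(-3) + 2*(2*(-3))**2) = 11*(-2 - 2*(-6) + 2*(-6)**2) = 11*(-2 + 12 + 2*36) = 11*(-2 + 12 + 72) = 11*82 = 902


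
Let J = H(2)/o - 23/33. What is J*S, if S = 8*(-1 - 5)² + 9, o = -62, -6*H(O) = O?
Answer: -12735/62 ≈ -205.40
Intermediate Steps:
H(O) = -O/6
J = -1415/2046 (J = -⅙*2/(-62) - 23/33 = -⅓*(-1/62) - 23*1/33 = 1/186 - 23/33 = -1415/2046 ≈ -0.69159)
S = 297 (S = 8*(-6)² + 9 = 8*36 + 9 = 288 + 9 = 297)
J*S = -1415/2046*297 = -12735/62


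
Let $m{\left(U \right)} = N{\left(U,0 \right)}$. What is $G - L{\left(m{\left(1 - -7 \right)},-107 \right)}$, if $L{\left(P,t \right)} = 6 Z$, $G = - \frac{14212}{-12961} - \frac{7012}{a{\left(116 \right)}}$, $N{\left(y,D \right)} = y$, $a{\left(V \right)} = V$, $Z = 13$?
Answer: $- \frac{51626267}{375869} \approx -137.35$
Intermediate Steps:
$G = - \frac{22308485}{375869}$ ($G = - \frac{14212}{-12961} - \frac{7012}{116} = \left(-14212\right) \left(- \frac{1}{12961}\right) - \frac{1753}{29} = \frac{14212}{12961} - \frac{1753}{29} = - \frac{22308485}{375869} \approx -59.352$)
$m{\left(U \right)} = U$
$L{\left(P,t \right)} = 78$ ($L{\left(P,t \right)} = 6 \cdot 13 = 78$)
$G - L{\left(m{\left(1 - -7 \right)},-107 \right)} = - \frac{22308485}{375869} - 78 = - \frac{51626267}{375869}$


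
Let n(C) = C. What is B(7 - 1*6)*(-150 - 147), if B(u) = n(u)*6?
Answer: -1782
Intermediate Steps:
B(u) = 6*u (B(u) = u*6 = 6*u)
B(7 - 1*6)*(-150 - 147) = (6*(7 - 1*6))*(-150 - 147) = (6*(7 - 6))*(-297) = (6*1)*(-297) = 6*(-297) = -1782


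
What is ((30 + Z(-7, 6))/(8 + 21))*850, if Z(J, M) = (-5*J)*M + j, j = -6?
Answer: 198900/29 ≈ 6858.6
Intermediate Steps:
Z(J, M) = -6 - 5*J*M (Z(J, M) = (-5*J)*M - 6 = -5*J*M - 6 = -6 - 5*J*M)
((30 + Z(-7, 6))/(8 + 21))*850 = ((30 + (-6 - 5*(-7)*6))/(8 + 21))*850 = ((30 + (-6 + 210))/29)*850 = ((30 + 204)*(1/29))*850 = (234*(1/29))*850 = (234/29)*850 = 198900/29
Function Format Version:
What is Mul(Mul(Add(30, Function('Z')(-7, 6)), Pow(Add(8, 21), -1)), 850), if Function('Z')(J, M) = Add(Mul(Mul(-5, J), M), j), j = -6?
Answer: Rational(198900, 29) ≈ 6858.6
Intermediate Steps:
Function('Z')(J, M) = Add(-6, Mul(-5, J, M)) (Function('Z')(J, M) = Add(Mul(Mul(-5, J), M), -6) = Add(Mul(-5, J, M), -6) = Add(-6, Mul(-5, J, M)))
Mul(Mul(Add(30, Function('Z')(-7, 6)), Pow(Add(8, 21), -1)), 850) = Mul(Mul(Add(30, Add(-6, Mul(-5, -7, 6))), Pow(Add(8, 21), -1)), 850) = Mul(Mul(Add(30, Add(-6, 210)), Pow(29, -1)), 850) = Mul(Mul(Add(30, 204), Rational(1, 29)), 850) = Mul(Mul(234, Rational(1, 29)), 850) = Mul(Rational(234, 29), 850) = Rational(198900, 29)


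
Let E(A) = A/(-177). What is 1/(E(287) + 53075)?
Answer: 177/9393988 ≈ 1.8842e-5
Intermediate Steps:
E(A) = -A/177 (E(A) = A*(-1/177) = -A/177)
1/(E(287) + 53075) = 1/(-1/177*287 + 53075) = 1/(-287/177 + 53075) = 1/(9393988/177) = 177/9393988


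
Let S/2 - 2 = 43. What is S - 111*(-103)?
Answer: 11523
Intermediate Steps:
S = 90 (S = 4 + 2*43 = 4 + 86 = 90)
S - 111*(-103) = 90 - 111*(-103) = 90 + 11433 = 11523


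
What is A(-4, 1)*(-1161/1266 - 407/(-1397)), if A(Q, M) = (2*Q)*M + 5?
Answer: 100605/53594 ≈ 1.8772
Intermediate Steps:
A(Q, M) = 5 + 2*M*Q (A(Q, M) = 2*M*Q + 5 = 5 + 2*M*Q)
A(-4, 1)*(-1161/1266 - 407/(-1397)) = (5 + 2*1*(-4))*(-1161/1266 - 407/(-1397)) = (5 - 8)*(-1161*1/1266 - 407*(-1/1397)) = -3*(-387/422 + 37/127) = -3*(-33535/53594) = 100605/53594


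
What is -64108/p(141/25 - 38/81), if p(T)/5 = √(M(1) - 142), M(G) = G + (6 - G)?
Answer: 16027*I*√34/85 ≈ 1099.4*I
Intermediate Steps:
M(G) = 6
p(T) = 10*I*√34 (p(T) = 5*√(6 - 142) = 5*√(-136) = 5*(2*I*√34) = 10*I*√34)
-64108/p(141/25 - 38/81) = -64108*(-I*√34/340) = -(-16027)*I*√34/85 = 16027*I*√34/85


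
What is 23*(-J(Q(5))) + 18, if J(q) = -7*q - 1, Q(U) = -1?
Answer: -120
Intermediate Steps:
J(q) = -1 - 7*q
23*(-J(Q(5))) + 18 = 23*(-(-1 - 7*(-1))) + 18 = 23*(-(-1 + 7)) + 18 = 23*(-1*6) + 18 = 23*(-6) + 18 = -138 + 18 = -120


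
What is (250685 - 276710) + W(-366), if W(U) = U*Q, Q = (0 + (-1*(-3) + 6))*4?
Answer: -39201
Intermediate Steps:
Q = 36 (Q = (0 + (3 + 6))*4 = (0 + 9)*4 = 9*4 = 36)
W(U) = 36*U (W(U) = U*36 = 36*U)
(250685 - 276710) + W(-366) = (250685 - 276710) + 36*(-366) = -26025 - 13176 = -39201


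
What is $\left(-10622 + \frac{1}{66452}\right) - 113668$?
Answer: $- \frac{8259319079}{66452} \approx -1.2429 \cdot 10^{5}$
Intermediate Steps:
$\left(-10622 + \frac{1}{66452}\right) - 113668 = - \frac{705853143}{66452} - 113668 = - \frac{8259319079}{66452}$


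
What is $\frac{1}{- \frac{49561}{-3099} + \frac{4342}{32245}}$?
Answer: $\frac{99927255}{1611550303} \approx 0.062007$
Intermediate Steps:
$\frac{1}{- \frac{49561}{-3099} + \frac{4342}{32245}} = \frac{1}{\left(-49561\right) \left(- \frac{1}{3099}\right) + 4342 \cdot \frac{1}{32245}} = \frac{1}{\frac{49561}{3099} + \frac{4342}{32245}} = \frac{1}{\frac{1611550303}{99927255}} = \frac{99927255}{1611550303}$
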